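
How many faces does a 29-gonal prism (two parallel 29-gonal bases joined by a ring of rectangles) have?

31

A prism on an n-gon has two n-gon bases and n rectangular sides: V = 2·29 = 58, E = 3·29 = 87, F = 29 + 2 = 31.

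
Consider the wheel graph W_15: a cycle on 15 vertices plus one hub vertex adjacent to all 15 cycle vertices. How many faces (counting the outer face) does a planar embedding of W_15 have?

W_15 has V = 15 + 1 = 16 vertices and E = 2·15 = 30 edges.
By Euler's formula F = 2 − V + E = 2 − 16 + 30 = 16.

16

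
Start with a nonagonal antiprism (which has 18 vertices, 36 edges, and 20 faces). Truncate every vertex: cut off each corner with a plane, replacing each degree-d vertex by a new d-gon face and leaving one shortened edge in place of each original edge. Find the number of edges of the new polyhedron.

Truncation replaces each original edge-end by a new vertex, so V′ = 2E = 72.
Each original edge survives, and each old vertex of degree d contributes d new edges; summing degrees gives Σd = 2E, so E′ = E + 2E = 3E = 108.
Each original face survives and each original vertex becomes one new face: F′ = F + V = 38.

108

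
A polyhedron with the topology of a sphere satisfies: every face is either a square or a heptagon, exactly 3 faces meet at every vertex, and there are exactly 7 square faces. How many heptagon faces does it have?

2

Let x be the number of heptagons; then F = 7 + x.
Edge–face incidences: 2E = 4·7 + 7·x = 28 + 7x.
Every vertex has degree 3, so 3V = 2E.
Euler: V − E + F = 2 ⇒ (2E)/3 − E + (7 + x) = 2.
Multiply by 6: 2·(2E) − 3·(2E) + 6·(7 + x) = 12, i.e. 42 + 6x − (28 + 7x) = 12.
Collecting terms: −x + 14 = 12, so −x = −2, so x = 2.
Then 2E = 28 + 7·2 = 42, so E = 21, V = 2E/3 = 14, F = 7 + 2 = 9.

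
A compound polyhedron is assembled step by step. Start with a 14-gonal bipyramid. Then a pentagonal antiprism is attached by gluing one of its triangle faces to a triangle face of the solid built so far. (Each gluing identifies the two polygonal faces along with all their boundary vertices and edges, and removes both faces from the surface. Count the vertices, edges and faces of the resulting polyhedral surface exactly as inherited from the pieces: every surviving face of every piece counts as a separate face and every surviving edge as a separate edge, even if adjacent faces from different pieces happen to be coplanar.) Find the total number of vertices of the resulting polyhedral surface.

A 14-gonal bipyramid: V=16, E=42, F=28.
Attach a pentagonal antiprism (V=10, E=20, F=12) along a 3-gon: merge 3 vertices and 3 edges, delete both glued faces → V=23, E=59, F=38.
Check: V − E + F = 23 − 59 + 38 = 2.

23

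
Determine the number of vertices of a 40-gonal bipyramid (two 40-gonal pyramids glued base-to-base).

A bipyramid over an n-gon has 2n triangular faces and n + 2 vertices: V = 40 + 2 = 42, E = 3·40 = 120, F = 2·40 = 80.

42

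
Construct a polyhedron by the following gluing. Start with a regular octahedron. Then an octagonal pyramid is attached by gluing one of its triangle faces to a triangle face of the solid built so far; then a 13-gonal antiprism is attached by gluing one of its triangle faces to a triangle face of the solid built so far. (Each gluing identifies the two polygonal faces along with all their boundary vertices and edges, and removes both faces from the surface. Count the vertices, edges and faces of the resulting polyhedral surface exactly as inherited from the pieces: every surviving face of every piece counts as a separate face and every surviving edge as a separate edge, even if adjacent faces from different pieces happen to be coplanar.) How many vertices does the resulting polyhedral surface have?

A regular octahedron: V=6, E=12, F=8.
Attach an octagonal pyramid (V=9, E=16, F=9) along a 3-gon: merge 3 vertices and 3 edges, delete both glued faces → V=12, E=25, F=15.
Attach a 13-gonal antiprism (V=26, E=52, F=28) along a 3-gon: merge 3 vertices and 3 edges, delete both glued faces → V=35, E=74, F=41.
Check: V − E + F = 35 − 74 + 41 = 2.

35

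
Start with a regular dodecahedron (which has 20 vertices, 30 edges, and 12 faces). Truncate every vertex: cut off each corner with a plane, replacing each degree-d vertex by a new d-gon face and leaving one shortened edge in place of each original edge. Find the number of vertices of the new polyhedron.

60

Truncation replaces each original edge-end by a new vertex, so V′ = 2E = 60.
Each original edge survives, and each old vertex of degree d contributes d new edges; summing degrees gives Σd = 2E, so E′ = E + 2E = 3E = 90.
Each original face survives and each original vertex becomes one new face: F′ = F + V = 32.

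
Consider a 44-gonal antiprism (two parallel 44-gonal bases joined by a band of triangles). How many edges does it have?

176

An antiprism on an n-gon has two n-gon caps and 2n triangles: V = 2·44 = 88, E = 4·44 = 176, F = 2·44 + 2 = 90.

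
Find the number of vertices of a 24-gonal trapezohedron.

The n-trapezohedron (dual of the n-antiprism) has V = 2·24 + 2 = 50, E = 4·24 = 96, F = 2·24 = 48.
Check: V − E + F = 50 − 96 + 48 = 2.

50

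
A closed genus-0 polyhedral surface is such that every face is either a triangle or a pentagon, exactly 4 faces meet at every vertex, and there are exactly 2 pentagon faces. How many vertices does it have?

Let x be the number of triangles; then F = 2 + x.
Edge–face incidences: 2E = 5·2 + 3·x = 10 + 3x.
Every vertex has degree 4, so 4V = 2E.
Euler: V − E + F = 2 ⇒ (2E)/4 − E + (2 + x) = 2.
Multiply by 8: 2·(2E) − 4·(2E) + 8·(2 + x) = 16, i.e. 16 + 8x − 2·(10 + 3x) = 16.
Collecting terms: 2x − 4 = 16, so 2x = 20, so x = 10.
Then 2E = 10 + 3·10 = 40, so E = 20, V = 2E/4 = 10, F = 2 + 10 = 12.

10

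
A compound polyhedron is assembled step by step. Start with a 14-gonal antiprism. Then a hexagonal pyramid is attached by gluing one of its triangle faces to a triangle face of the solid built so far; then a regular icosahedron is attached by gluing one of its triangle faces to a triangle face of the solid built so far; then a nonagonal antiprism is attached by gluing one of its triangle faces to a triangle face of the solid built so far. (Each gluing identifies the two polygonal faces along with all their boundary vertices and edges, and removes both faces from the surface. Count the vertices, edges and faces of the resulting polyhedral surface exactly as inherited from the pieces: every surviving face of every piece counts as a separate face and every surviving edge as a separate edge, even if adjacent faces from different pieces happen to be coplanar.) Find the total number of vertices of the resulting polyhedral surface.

A 14-gonal antiprism: V=28, E=56, F=30.
Attach a hexagonal pyramid (V=7, E=12, F=7) along a 3-gon: merge 3 vertices and 3 edges, delete both glued faces → V=32, E=65, F=35.
Attach a regular icosahedron (V=12, E=30, F=20) along a 3-gon: merge 3 vertices and 3 edges, delete both glued faces → V=41, E=92, F=53.
Attach a nonagonal antiprism (V=18, E=36, F=20) along a 3-gon: merge 3 vertices and 3 edges, delete both glued faces → V=56, E=125, F=71.
Check: V − E + F = 56 − 125 + 71 = 2.

56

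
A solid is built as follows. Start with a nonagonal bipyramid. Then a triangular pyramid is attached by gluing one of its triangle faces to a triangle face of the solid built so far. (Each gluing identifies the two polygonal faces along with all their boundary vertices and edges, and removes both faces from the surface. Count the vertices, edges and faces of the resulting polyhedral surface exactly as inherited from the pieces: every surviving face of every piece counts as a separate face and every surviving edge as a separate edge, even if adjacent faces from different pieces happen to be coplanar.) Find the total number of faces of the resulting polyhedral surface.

20

A nonagonal bipyramid: V=11, E=27, F=18.
Attach a triangular pyramid (V=4, E=6, F=4) along a 3-gon: merge 3 vertices and 3 edges, delete both glued faces → V=12, E=30, F=20.
Check: V − E + F = 12 − 30 + 20 = 2.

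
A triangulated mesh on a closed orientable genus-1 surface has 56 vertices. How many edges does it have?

χ = 2 − 2·1 = 0, and every face is a triangle so 3F = 2E.
V − E + F = 0 with E = 3F/2 gives 56 − (3/2 − 1)·F = 0, so F = 112 and E = 168.

168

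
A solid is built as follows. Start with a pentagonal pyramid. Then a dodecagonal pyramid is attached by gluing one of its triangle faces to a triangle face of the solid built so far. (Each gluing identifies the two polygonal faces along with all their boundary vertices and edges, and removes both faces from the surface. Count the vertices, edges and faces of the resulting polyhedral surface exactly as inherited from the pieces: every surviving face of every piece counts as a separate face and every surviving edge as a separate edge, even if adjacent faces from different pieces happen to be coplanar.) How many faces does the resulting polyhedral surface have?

A pentagonal pyramid: V=6, E=10, F=6.
Attach a dodecagonal pyramid (V=13, E=24, F=13) along a 3-gon: merge 3 vertices and 3 edges, delete both glued faces → V=16, E=31, F=17.
Check: V − E + F = 16 − 31 + 17 = 2.

17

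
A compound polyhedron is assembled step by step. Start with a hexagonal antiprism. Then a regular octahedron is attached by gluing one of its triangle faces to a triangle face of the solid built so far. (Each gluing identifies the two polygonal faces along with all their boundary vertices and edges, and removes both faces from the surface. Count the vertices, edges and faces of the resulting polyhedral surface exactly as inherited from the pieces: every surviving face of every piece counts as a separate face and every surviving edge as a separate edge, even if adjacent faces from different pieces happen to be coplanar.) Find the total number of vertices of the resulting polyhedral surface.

15

A hexagonal antiprism: V=12, E=24, F=14.
Attach a regular octahedron (V=6, E=12, F=8) along a 3-gon: merge 3 vertices and 3 edges, delete both glued faces → V=15, E=33, F=20.
Check: V − E + F = 15 − 33 + 20 = 2.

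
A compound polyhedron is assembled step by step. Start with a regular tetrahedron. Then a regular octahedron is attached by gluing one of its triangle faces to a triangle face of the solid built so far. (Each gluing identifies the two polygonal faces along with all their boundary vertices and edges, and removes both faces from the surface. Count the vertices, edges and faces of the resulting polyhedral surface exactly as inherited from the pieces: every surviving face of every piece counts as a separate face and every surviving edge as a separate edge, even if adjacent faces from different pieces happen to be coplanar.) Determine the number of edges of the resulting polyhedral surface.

A regular tetrahedron: V=4, E=6, F=4.
Attach a regular octahedron (V=6, E=12, F=8) along a 3-gon: merge 3 vertices and 3 edges, delete both glued faces → V=7, E=15, F=10.
Check: V − E + F = 7 − 15 + 10 = 2.

15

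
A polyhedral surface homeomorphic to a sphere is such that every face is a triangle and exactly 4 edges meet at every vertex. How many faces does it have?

8

Each face has 3 edges and each edge borders two faces, so 2E = 3F.
Each vertex has degree 4, so 4V = 2E and hence V = 3F/4.
Euler: V − E + F = 2 ⇒ (3F/4) − (3F/2) + F = 2.
Multiply by 8: (6 − 12 + 8)F = 16, i.e. 2F = 16.
So F = 8, E = 3·8/2 = 12, V = 3·8/4 = 6.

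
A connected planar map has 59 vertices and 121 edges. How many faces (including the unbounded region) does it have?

Euler's formula for a connected plane graph: V − E + F = 2, so F = 2 − 59 + 121 = 64.

64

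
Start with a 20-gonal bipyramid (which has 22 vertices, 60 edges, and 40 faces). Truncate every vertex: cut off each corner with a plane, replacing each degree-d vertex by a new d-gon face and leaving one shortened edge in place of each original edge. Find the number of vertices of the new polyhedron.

Truncation replaces each original edge-end by a new vertex, so V′ = 2E = 120.
Each original edge survives, and each old vertex of degree d contributes d new edges; summing degrees gives Σd = 2E, so E′ = E + 2E = 3E = 180.
Each original face survives and each original vertex becomes one new face: F′ = F + V = 62.

120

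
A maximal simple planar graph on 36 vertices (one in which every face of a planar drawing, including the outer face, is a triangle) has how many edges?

102

In a plane triangulation 3F = 2E and V − E + F = 2, so E = 3V − 6 = 3·36 − 6 = 102.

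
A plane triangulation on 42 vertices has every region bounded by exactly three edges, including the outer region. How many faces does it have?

In a plane triangulation 3F = 2E and V − E + F = 2, so F = 2V − 4 = 2·42 − 4 = 80.

80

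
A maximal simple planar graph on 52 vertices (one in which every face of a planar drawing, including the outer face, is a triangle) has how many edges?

In a plane triangulation 3F = 2E and V − E + F = 2, so E = 3V − 6 = 3·52 − 6 = 150.

150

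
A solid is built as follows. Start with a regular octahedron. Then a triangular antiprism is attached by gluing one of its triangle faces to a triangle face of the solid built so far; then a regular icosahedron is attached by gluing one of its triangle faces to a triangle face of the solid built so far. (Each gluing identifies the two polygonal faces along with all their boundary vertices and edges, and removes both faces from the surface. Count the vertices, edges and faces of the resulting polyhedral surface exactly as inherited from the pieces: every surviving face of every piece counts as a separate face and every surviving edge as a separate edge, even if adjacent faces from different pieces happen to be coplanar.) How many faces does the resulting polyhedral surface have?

32

A regular octahedron: V=6, E=12, F=8.
Attach a triangular antiprism (V=6, E=12, F=8) along a 3-gon: merge 3 vertices and 3 edges, delete both glued faces → V=9, E=21, F=14.
Attach a regular icosahedron (V=12, E=30, F=20) along a 3-gon: merge 3 vertices and 3 edges, delete both glued faces → V=18, E=48, F=32.
Check: V − E + F = 18 − 48 + 32 = 2.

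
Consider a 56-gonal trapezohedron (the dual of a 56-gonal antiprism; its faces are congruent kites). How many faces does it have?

112

The n-trapezohedron (dual of the n-antiprism) has V = 2·56 + 2 = 114, E = 4·56 = 224, F = 2·56 = 112.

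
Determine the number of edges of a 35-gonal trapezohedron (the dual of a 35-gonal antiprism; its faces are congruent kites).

The n-trapezohedron (dual of the n-antiprism) has V = 2·35 + 2 = 72, E = 4·35 = 140, F = 2·35 = 70.

140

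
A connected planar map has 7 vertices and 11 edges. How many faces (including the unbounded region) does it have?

Euler's formula for a connected plane graph: V − E + F = 2, so F = 2 − 7 + 11 = 6.

6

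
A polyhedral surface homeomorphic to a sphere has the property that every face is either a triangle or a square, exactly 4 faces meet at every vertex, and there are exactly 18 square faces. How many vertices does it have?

24

Let x be the number of triangles; then F = 18 + x.
Edge–face incidences: 2E = 4·18 + 3·x = 72 + 3x.
Every vertex has degree 4, so 4V = 2E.
Euler: V − E + F = 2 ⇒ (2E)/4 − E + (18 + x) = 2.
Multiply by 8: 2·(2E) − 4·(2E) + 8·(18 + x) = 16, i.e. 144 + 8x − 2·(72 + 3x) = 16.
Collecting terms: 2x = 16, so x = 8.
Then 2E = 72 + 3·8 = 96, so E = 48, V = 2E/4 = 24, F = 18 + 8 = 26.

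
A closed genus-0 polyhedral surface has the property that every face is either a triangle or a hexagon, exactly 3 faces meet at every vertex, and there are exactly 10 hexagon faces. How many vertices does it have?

Let x be the number of triangles; then F = 10 + x.
Edge–face incidences: 2E = 6·10 + 3·x = 60 + 3x.
Every vertex has degree 3, so 3V = 2E.
Euler: V − E + F = 2 ⇒ (2E)/3 − E + (10 + x) = 2.
Multiply by 6: 2·(2E) − 3·(2E) + 6·(10 + x) = 12, i.e. 60 + 6x − (60 + 3x) = 12.
Collecting terms: 3x = 12, so x = 4.
Then 2E = 60 + 3·4 = 72, so E = 36, V = 2E/3 = 24, F = 10 + 4 = 14.

24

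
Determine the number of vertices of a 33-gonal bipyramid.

A bipyramid over an n-gon has 2n triangular faces and n + 2 vertices: V = 33 + 2 = 35, E = 3·33 = 99, F = 2·33 = 66.

35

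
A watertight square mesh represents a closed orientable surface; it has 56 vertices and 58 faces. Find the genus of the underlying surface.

Every face is a square, so 2E = 4·58 = 232, giving E = 116.
χ = V − E + F = 56 − 116 + 58 = -2.
For a closed orientable surface χ = 2 − 2g, so g = (2 − (-2))/2 = 2.

2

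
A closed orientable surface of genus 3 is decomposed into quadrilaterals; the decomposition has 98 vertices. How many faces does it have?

χ = 2 − 2·3 = -4, and every face is a square so 4F = 2E.
V − E + F = -4 with E = 4F/2 gives 98 − (4/2 − 1)·F = -4, so F = 102 and E = 204.

102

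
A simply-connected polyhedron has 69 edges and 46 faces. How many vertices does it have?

Here V − E + F = 2.
V = 2 + E − F = 2 + 69 − 46 = 25.

25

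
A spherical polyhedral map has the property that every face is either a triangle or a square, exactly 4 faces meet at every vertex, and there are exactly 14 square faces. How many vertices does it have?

20

Let x be the number of triangles; then F = 14 + x.
Edge–face incidences: 2E = 4·14 + 3·x = 56 + 3x.
Every vertex has degree 4, so 4V = 2E.
Euler: V − E + F = 2 ⇒ (2E)/4 − E + (14 + x) = 2.
Multiply by 8: 2·(2E) − 4·(2E) + 8·(14 + x) = 16, i.e. 112 + 8x − 2·(56 + 3x) = 16.
Collecting terms: 2x = 16, so x = 8.
Then 2E = 56 + 3·8 = 80, so E = 40, V = 2E/4 = 20, F = 14 + 8 = 22.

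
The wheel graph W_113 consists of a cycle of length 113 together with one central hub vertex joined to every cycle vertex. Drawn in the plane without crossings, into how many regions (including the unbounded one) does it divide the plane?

114

W_113 has V = 113 + 1 = 114 vertices and E = 2·113 = 226 edges.
By Euler's formula F = 2 − V + E = 2 − 114 + 226 = 114.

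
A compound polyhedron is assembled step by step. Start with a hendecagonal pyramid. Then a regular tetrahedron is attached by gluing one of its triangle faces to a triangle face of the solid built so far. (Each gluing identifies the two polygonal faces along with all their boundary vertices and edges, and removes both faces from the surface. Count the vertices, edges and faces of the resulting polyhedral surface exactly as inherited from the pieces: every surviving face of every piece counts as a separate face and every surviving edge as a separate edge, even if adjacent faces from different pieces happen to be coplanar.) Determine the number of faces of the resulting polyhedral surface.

14

A hendecagonal pyramid: V=12, E=22, F=12.
Attach a regular tetrahedron (V=4, E=6, F=4) along a 3-gon: merge 3 vertices and 3 edges, delete both glued faces → V=13, E=25, F=14.
Check: V − E + F = 13 − 25 + 14 = 2.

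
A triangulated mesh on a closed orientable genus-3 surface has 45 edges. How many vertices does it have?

χ = 2 − 2·3 = -4, and every face is a triangle so 3F = 2E.
F = 2E/3 = 30. Then V = -4 + E − F = -4 + 45 − 30 = 11.

11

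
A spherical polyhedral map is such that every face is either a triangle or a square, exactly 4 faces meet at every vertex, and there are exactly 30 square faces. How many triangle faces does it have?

8

Let x be the number of triangles; then F = 30 + x.
Edge–face incidences: 2E = 4·30 + 3·x = 120 + 3x.
Every vertex has degree 4, so 4V = 2E.
Euler: V − E + F = 2 ⇒ (2E)/4 − E + (30 + x) = 2.
Multiply by 8: 2·(2E) − 4·(2E) + 8·(30 + x) = 16, i.e. 240 + 8x − 2·(120 + 3x) = 16.
Collecting terms: 2x = 16, so x = 8.
Then 2E = 120 + 3·8 = 144, so E = 72, V = 2E/4 = 36, F = 30 + 8 = 38.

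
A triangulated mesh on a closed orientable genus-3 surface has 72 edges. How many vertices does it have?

20

χ = 2 − 2·3 = -4, and every face is a triangle so 3F = 2E.
F = 2E/3 = 48. Then V = -4 + E − F = -4 + 72 − 48 = 20.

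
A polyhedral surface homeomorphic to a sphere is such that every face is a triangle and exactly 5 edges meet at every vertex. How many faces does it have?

20

Each face has 3 edges and each edge borders two faces, so 2E = 3F.
Each vertex has degree 5, so 5V = 2E and hence V = 3F/5.
Euler: V − E + F = 2 ⇒ (3F/5) − (3F/2) + F = 2.
Multiply by 10: (6 − 15 + 10)F = 20, i.e. 1F = 20.
So F = 20, E = 3·20/2 = 30, V = 3·20/5 = 12.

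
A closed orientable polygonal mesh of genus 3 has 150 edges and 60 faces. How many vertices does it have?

86

For a closed orientable surface of genus 3, χ = 2 − 2·3 = -4.
V = -4 + E − F = -4 + 150 − 60 = 86.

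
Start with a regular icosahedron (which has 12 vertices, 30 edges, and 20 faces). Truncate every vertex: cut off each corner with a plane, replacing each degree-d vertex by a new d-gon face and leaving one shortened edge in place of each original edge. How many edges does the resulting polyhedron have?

90

Truncation replaces each original edge-end by a new vertex, so V′ = 2E = 60.
Each original edge survives, and each old vertex of degree d contributes d new edges; summing degrees gives Σd = 2E, so E′ = E + 2E = 3E = 90.
Each original face survives and each original vertex becomes one new face: F′ = F + V = 32.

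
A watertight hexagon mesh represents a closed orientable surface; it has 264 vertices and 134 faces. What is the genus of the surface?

3

Every face is a hexagon, so 2E = 6·134 = 804, giving E = 402.
χ = V − E + F = 264 − 402 + 134 = -4.
For a closed orientable surface χ = 2 − 2g, so g = (2 − (-4))/2 = 3.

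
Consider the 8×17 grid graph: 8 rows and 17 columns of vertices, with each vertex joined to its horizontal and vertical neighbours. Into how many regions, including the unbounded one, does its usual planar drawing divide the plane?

113

The grid has V = 8·17 = 136 vertices and E = 8·16 + 17·7 = 247 edges.
F = 2 − V + E = 2 − 136 + 247 = 113.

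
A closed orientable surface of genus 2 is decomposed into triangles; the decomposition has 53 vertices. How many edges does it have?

165

χ = 2 − 2·2 = -2, and every face is a triangle so 3F = 2E.
V − E + F = -2 with E = 3F/2 gives 53 − (3/2 − 1)·F = -2, so F = 110 and E = 165.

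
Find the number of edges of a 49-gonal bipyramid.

147

A bipyramid over an n-gon has 2n triangular faces and n + 2 vertices: V = 49 + 2 = 51, E = 3·49 = 147, F = 2·49 = 98.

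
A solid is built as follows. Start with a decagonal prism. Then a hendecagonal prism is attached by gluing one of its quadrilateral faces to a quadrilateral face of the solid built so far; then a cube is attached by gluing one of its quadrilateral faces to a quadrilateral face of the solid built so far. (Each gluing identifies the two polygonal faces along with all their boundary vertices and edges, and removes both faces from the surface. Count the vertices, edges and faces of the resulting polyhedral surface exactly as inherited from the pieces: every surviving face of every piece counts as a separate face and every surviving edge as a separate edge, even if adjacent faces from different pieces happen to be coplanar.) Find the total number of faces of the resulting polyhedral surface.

A decagonal prism: V=20, E=30, F=12.
Attach a hendecagonal prism (V=22, E=33, F=13) along a 4-gon: merge 4 vertices and 4 edges, delete both glued faces → V=38, E=59, F=23.
Attach a cube (V=8, E=12, F=6) along a 4-gon: merge 4 vertices and 4 edges, delete both glued faces → V=42, E=67, F=27.
Check: V − E + F = 42 − 67 + 27 = 2.

27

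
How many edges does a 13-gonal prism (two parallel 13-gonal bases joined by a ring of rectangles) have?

39

A prism on an n-gon has two n-gon bases and n rectangular sides: V = 2·13 = 26, E = 3·13 = 39, F = 13 + 2 = 15.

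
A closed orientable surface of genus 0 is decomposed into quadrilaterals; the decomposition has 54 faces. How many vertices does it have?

χ = 2 − 2·0 = 2, and every face is a square so 4F = 2E.
E = 4·54/2 = 108. Then V = 2 + E − F = 2 + 108 − 54 = 56.

56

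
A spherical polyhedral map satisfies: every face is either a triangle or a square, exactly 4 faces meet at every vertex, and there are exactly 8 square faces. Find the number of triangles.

8

Let x be the number of triangles; then F = 8 + x.
Edge–face incidences: 2E = 4·8 + 3·x = 32 + 3x.
Every vertex has degree 4, so 4V = 2E.
Euler: V − E + F = 2 ⇒ (2E)/4 − E + (8 + x) = 2.
Multiply by 8: 2·(2E) − 4·(2E) + 8·(8 + x) = 16, i.e. 64 + 8x − 2·(32 + 3x) = 16.
Collecting terms: 2x = 16, so x = 8.
Then 2E = 32 + 3·8 = 56, so E = 28, V = 2E/4 = 14, F = 8 + 8 = 16.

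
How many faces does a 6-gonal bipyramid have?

12

A bipyramid over an n-gon has 2n triangular faces and n + 2 vertices: V = 6 + 2 = 8, E = 3·6 = 18, F = 2·6 = 12.
Check: V − E + F = 8 − 18 + 12 = 2.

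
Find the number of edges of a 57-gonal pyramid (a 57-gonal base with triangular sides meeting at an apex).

A pyramid on an n-gon base has one n-gon and n triangles: V = 57 + 1 = 58, E = 2·57 = 114, F = 57 + 1 = 58.

114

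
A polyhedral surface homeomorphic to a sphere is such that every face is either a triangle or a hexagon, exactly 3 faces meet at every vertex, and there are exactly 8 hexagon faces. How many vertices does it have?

20

Let x be the number of triangles; then F = 8 + x.
Edge–face incidences: 2E = 6·8 + 3·x = 48 + 3x.
Every vertex has degree 3, so 3V = 2E.
Euler: V − E + F = 2 ⇒ (2E)/3 − E + (8 + x) = 2.
Multiply by 6: 2·(2E) − 3·(2E) + 6·(8 + x) = 12, i.e. 48 + 6x − (48 + 3x) = 12.
Collecting terms: 3x = 12, so x = 4.
Then 2E = 48 + 3·4 = 60, so E = 30, V = 2E/3 = 20, F = 8 + 4 = 12.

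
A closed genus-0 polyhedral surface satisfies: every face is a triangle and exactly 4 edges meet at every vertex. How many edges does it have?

12

Each face has 3 edges and each edge borders two faces, so 2E = 3F.
Each vertex has degree 4, so 4V = 2E and hence V = 3F/4.
Euler: V − E + F = 2 ⇒ (3F/4) − (3F/2) + F = 2.
Multiply by 8: (6 − 12 + 8)F = 16, i.e. 2F = 16.
So F = 8, E = 3·8/2 = 12, V = 3·8/4 = 6.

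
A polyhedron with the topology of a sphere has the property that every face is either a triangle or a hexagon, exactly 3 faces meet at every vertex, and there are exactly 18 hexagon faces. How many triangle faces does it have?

4

Let x be the number of triangles; then F = 18 + x.
Edge–face incidences: 2E = 6·18 + 3·x = 108 + 3x.
Every vertex has degree 3, so 3V = 2E.
Euler: V − E + F = 2 ⇒ (2E)/3 − E + (18 + x) = 2.
Multiply by 6: 2·(2E) − 3·(2E) + 6·(18 + x) = 12, i.e. 108 + 6x − (108 + 3x) = 12.
Collecting terms: 3x = 12, so x = 4.
Then 2E = 108 + 3·4 = 120, so E = 60, V = 2E/3 = 40, F = 18 + 4 = 22.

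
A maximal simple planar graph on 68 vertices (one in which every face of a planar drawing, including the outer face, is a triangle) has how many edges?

In a plane triangulation 3F = 2E and V − E + F = 2, so E = 3V − 6 = 3·68 − 6 = 198.

198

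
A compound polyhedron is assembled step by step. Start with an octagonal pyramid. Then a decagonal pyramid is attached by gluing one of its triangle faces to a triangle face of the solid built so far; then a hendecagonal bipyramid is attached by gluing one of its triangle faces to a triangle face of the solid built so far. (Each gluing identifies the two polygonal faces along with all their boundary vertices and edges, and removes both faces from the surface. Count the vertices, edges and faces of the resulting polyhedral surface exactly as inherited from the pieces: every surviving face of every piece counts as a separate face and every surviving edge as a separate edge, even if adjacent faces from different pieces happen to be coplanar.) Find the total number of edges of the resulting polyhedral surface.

63

An octagonal pyramid: V=9, E=16, F=9.
Attach a decagonal pyramid (V=11, E=20, F=11) along a 3-gon: merge 3 vertices and 3 edges, delete both glued faces → V=17, E=33, F=18.
Attach a hendecagonal bipyramid (V=13, E=33, F=22) along a 3-gon: merge 3 vertices and 3 edges, delete both glued faces → V=27, E=63, F=38.
Check: V − E + F = 27 − 63 + 38 = 2.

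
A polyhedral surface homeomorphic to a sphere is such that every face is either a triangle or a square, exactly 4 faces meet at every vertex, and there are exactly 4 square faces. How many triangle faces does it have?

8

Let x be the number of triangles; then F = 4 + x.
Edge–face incidences: 2E = 4·4 + 3·x = 16 + 3x.
Every vertex has degree 4, so 4V = 2E.
Euler: V − E + F = 2 ⇒ (2E)/4 − E + (4 + x) = 2.
Multiply by 8: 2·(2E) − 4·(2E) + 8·(4 + x) = 16, i.e. 32 + 8x − 2·(16 + 3x) = 16.
Collecting terms: 2x = 16, so x = 8.
Then 2E = 16 + 3·8 = 40, so E = 20, V = 2E/4 = 10, F = 4 + 8 = 12.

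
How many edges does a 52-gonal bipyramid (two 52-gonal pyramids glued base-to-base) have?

156

A bipyramid over an n-gon has 2n triangular faces and n + 2 vertices: V = 52 + 2 = 54, E = 3·52 = 156, F = 2·52 = 104.
Check: V − E + F = 54 − 156 + 104 = 2.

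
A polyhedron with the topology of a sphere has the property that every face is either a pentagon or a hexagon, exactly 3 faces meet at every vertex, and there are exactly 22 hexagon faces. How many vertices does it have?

64

Let x be the number of pentagons; then F = 22 + x.
Edge–face incidences: 2E = 6·22 + 5·x = 132 + 5x.
Every vertex has degree 3, so 3V = 2E.
Euler: V − E + F = 2 ⇒ (2E)/3 − E + (22 + x) = 2.
Multiply by 6: 2·(2E) − 3·(2E) + 6·(22 + x) = 12, i.e. 132 + 6x − (132 + 5x) = 12.
Collecting terms: x = 12.
Then 2E = 132 + 5·12 = 192, so E = 96, V = 2E/3 = 64, F = 22 + 12 = 34.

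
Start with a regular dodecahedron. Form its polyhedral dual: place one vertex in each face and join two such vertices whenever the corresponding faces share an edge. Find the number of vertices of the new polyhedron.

12

The base solid has V = 20, E = 30, F = 12.
The dual swaps V and F and preserves E: V′ = F = 12, E′ = E = 30, F′ = V = 20.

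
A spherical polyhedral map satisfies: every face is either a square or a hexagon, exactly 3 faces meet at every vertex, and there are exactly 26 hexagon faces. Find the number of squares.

6

Let x be the number of squares; then F = 26 + x.
Edge–face incidences: 2E = 6·26 + 4·x = 156 + 4x.
Every vertex has degree 3, so 3V = 2E.
Euler: V − E + F = 2 ⇒ (2E)/3 − E + (26 + x) = 2.
Multiply by 6: 2·(2E) − 3·(2E) + 6·(26 + x) = 12, i.e. 156 + 6x − (156 + 4x) = 12.
Collecting terms: 2x = 12, so x = 6.
Then 2E = 156 + 4·6 = 180, so E = 90, V = 2E/3 = 60, F = 26 + 6 = 32.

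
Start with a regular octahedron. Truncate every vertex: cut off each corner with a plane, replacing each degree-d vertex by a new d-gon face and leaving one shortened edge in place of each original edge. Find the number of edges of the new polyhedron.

36

The base solid has V = 6, E = 12, F = 8.
Truncation replaces each original edge-end by a new vertex, so V′ = 2E = 24.
Each original edge survives, and each old vertex of degree d contributes d new edges; summing degrees gives Σd = 2E, so E′ = E + 2E = 3E = 36.
Each original face survives and each original vertex becomes one new face: F′ = F + V = 14.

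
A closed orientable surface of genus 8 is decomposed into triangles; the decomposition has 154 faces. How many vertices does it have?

63

χ = 2 − 2·8 = -14, and every face is a triangle so 3F = 2E.
E = 3·154/2 = 231. Then V = -14 + E − F = -14 + 231 − 154 = 63.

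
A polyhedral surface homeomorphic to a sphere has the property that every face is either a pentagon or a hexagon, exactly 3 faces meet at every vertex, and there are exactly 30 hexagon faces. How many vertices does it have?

Let x be the number of pentagons; then F = 30 + x.
Edge–face incidences: 2E = 6·30 + 5·x = 180 + 5x.
Every vertex has degree 3, so 3V = 2E.
Euler: V − E + F = 2 ⇒ (2E)/3 − E + (30 + x) = 2.
Multiply by 6: 2·(2E) − 3·(2E) + 6·(30 + x) = 12, i.e. 180 + 6x − (180 + 5x) = 12.
Collecting terms: x = 12.
Then 2E = 180 + 5·12 = 240, so E = 120, V = 2E/3 = 80, F = 30 + 12 = 42.

80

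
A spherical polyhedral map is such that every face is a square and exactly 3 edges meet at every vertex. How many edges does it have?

Each face has 4 edges and each edge borders two faces, so 2E = 4F.
Each vertex has degree 3, so 3V = 2E and hence V = 4F/3.
Euler: V − E + F = 2 ⇒ (4F/3) − (4F/2) + F = 2.
Multiply by 6: (8 − 12 + 6)F = 12, i.e. 2F = 12.
So F = 6, E = 4·6/2 = 12, V = 4·6/3 = 8.

12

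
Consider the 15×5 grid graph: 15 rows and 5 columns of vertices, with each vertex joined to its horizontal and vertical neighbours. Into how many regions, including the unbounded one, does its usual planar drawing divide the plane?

57

The grid has V = 15·5 = 75 vertices and E = 15·4 + 5·14 = 130 edges.
F = 2 − V + E = 2 − 75 + 130 = 57.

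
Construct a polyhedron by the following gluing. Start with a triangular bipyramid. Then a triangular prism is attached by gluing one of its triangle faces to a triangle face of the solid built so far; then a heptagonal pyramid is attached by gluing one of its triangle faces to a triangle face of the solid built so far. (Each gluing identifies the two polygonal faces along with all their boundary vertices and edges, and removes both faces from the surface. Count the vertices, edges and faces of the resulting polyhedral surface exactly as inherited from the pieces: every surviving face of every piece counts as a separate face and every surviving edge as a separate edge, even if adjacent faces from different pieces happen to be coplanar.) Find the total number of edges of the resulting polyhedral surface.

A triangular bipyramid: V=5, E=9, F=6.
Attach a triangular prism (V=6, E=9, F=5) along a 3-gon: merge 3 vertices and 3 edges, delete both glued faces → V=8, E=15, F=9.
Attach a heptagonal pyramid (V=8, E=14, F=8) along a 3-gon: merge 3 vertices and 3 edges, delete both glued faces → V=13, E=26, F=15.
Check: V − E + F = 13 − 26 + 15 = 2.

26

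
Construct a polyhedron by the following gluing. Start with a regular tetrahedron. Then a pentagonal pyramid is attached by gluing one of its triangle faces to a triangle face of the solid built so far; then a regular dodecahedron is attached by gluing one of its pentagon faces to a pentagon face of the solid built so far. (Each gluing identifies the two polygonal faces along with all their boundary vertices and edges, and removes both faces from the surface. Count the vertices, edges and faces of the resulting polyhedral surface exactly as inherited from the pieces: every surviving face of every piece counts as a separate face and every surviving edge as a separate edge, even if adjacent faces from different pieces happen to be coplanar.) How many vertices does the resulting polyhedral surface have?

A regular tetrahedron: V=4, E=6, F=4.
Attach a pentagonal pyramid (V=6, E=10, F=6) along a 3-gon: merge 3 vertices and 3 edges, delete both glued faces → V=7, E=13, F=8.
Attach a regular dodecahedron (V=20, E=30, F=12) along a 5-gon: merge 5 vertices and 5 edges, delete both glued faces → V=22, E=38, F=18.
Check: V − E + F = 22 − 38 + 18 = 2.

22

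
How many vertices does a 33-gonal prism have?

66

A prism on an n-gon has two n-gon bases and n rectangular sides: V = 2·33 = 66, E = 3·33 = 99, F = 33 + 2 = 35.
Check: V − E + F = 66 − 99 + 35 = 2.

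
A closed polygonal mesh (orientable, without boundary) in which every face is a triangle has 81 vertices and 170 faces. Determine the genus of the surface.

Every face is a triangle, so 2E = 3·170 = 510, giving E = 255.
χ = V − E + F = 81 − 255 + 170 = -4.
For a closed orientable surface χ = 2 − 2g, so g = (2 − (-4))/2 = 3.

3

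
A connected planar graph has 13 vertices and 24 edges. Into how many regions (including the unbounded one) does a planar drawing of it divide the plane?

13

Euler's formula for a connected plane graph: V − E + F = 2, so F = 2 − 13 + 24 = 13.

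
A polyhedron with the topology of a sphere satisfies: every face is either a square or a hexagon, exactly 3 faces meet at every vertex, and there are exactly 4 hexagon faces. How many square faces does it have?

6

Let x be the number of squares; then F = 4 + x.
Edge–face incidences: 2E = 6·4 + 4·x = 24 + 4x.
Every vertex has degree 3, so 3V = 2E.
Euler: V − E + F = 2 ⇒ (2E)/3 − E + (4 + x) = 2.
Multiply by 6: 2·(2E) − 3·(2E) + 6·(4 + x) = 12, i.e. 24 + 6x − (24 + 4x) = 12.
Collecting terms: 2x = 12, so x = 6.
Then 2E = 24 + 4·6 = 48, so E = 24, V = 2E/3 = 16, F = 4 + 6 = 10.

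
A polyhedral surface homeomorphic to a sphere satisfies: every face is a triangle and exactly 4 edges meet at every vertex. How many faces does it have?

8

Each face has 3 edges and each edge borders two faces, so 2E = 3F.
Each vertex has degree 4, so 4V = 2E and hence V = 3F/4.
Euler: V − E + F = 2 ⇒ (3F/4) − (3F/2) + F = 2.
Multiply by 8: (6 − 12 + 8)F = 16, i.e. 2F = 16.
So F = 8, E = 3·8/2 = 12, V = 3·8/4 = 6.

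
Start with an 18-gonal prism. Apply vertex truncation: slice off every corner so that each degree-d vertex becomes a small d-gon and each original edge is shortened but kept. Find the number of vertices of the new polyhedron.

108

The base solid has V = 36, E = 54, F = 20.
Truncation replaces each original edge-end by a new vertex, so V′ = 2E = 108.
Each original edge survives, and each old vertex of degree d contributes d new edges; summing degrees gives Σd = 2E, so E′ = E + 2E = 3E = 162.
Each original face survives and each original vertex becomes one new face: F′ = F + V = 56.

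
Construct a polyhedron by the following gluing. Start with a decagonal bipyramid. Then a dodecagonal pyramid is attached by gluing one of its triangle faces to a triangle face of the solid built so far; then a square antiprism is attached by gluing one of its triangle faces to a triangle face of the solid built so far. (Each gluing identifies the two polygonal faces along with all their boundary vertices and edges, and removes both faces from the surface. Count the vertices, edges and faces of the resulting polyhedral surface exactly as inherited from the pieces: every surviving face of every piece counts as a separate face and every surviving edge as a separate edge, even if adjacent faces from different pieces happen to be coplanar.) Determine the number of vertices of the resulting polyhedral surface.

A decagonal bipyramid: V=12, E=30, F=20.
Attach a dodecagonal pyramid (V=13, E=24, F=13) along a 3-gon: merge 3 vertices and 3 edges, delete both glued faces → V=22, E=51, F=31.
Attach a square antiprism (V=8, E=16, F=10) along a 3-gon: merge 3 vertices and 3 edges, delete both glued faces → V=27, E=64, F=39.
Check: V − E + F = 27 − 64 + 39 = 2.

27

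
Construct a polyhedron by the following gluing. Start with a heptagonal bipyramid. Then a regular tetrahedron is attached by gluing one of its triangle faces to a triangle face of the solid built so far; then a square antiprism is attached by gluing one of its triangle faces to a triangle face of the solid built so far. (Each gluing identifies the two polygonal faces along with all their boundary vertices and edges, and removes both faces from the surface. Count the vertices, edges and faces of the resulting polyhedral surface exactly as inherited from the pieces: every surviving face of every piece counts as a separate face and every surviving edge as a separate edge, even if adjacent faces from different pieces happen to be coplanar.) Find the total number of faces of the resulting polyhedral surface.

A heptagonal bipyramid: V=9, E=21, F=14.
Attach a regular tetrahedron (V=4, E=6, F=4) along a 3-gon: merge 3 vertices and 3 edges, delete both glued faces → V=10, E=24, F=16.
Attach a square antiprism (V=8, E=16, F=10) along a 3-gon: merge 3 vertices and 3 edges, delete both glued faces → V=15, E=37, F=24.
Check: V − E + F = 15 − 37 + 24 = 2.

24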